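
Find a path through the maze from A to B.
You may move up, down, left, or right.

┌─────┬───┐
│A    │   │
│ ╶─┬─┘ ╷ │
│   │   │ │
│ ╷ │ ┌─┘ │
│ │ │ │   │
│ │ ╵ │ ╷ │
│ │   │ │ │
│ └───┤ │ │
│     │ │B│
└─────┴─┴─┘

Finding the shortest path through the maze:
Path length: 14 steps
Directions: down → right → down → down → right → up → up → right → up → right → down → down → down → down

Solution:

┌─────┬───┐
│A    │↱ ↓│
│ ╶─┬─┘ ╷ │
│↳ ↓│↱ ↑│↓│
│ ╷ │ ┌─┘ │
│ │↓│↑│  ↓│
│ │ ╵ │ ╷ │
│ │↳ ↑│ │↓│
│ └───┤ │ │
│     │ │B│
└─────┴─┴─┘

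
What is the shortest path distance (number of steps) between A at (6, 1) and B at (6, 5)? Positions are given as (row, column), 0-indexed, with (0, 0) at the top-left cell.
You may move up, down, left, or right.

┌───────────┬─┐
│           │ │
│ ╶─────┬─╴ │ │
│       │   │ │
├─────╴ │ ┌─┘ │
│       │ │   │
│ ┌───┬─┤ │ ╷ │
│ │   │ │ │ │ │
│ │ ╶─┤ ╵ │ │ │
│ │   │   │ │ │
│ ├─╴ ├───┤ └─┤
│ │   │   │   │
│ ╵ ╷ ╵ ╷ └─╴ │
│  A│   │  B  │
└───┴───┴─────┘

Finding path from (6, 1) to (6, 5):
Path: (6,1) → (5,1) → (5,2) → (6,2) → (6,3) → (5,3) → (5,4) → (6,4) → (6,5)
Distance: 8 steps

Solution:

┌───────────┬─┐
│           │ │
│ ╶─────┬─╴ │ │
│       │   │ │
├─────╴ │ ┌─┘ │
│       │ │   │
│ ┌───┬─┤ │ ╷ │
│ │   │ │ │ │ │
│ │ ╶─┤ ╵ │ │ │
│ │   │   │ │ │
│ ├─╴ ├───┤ └─┤
│ │↱ ↓│↱ ↓│   │
│ ╵ ╷ ╵ ╷ └─╴ │
│  A│↳ ↑│↳ B  │
└───┴───┴─────┘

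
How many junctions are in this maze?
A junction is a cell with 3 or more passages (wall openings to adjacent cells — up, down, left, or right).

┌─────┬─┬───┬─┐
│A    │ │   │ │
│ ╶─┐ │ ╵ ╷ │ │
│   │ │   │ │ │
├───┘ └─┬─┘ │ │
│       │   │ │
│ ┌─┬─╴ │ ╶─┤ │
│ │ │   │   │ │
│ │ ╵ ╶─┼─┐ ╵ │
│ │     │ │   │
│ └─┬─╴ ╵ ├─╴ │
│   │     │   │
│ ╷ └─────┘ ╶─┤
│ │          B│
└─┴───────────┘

Checking each cell for number of passages:

Junctions found (3+ passages):
  (2, 2): 3 passages
  (4, 2): 3 passages
  (4, 6): 3 passages
  (5, 0): 3 passages
  (5, 3): 3 passages
  (6, 5): 3 passages
Total junctions: 6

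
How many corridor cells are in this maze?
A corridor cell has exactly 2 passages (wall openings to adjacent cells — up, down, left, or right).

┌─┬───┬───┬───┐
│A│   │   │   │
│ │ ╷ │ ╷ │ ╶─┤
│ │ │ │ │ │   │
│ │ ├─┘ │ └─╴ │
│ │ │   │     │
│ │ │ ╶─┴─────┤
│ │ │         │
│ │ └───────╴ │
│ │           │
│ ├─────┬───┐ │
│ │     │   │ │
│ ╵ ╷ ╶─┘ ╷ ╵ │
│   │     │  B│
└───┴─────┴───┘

Counting cells with exactly 2 passages:
Total corridor cells: 43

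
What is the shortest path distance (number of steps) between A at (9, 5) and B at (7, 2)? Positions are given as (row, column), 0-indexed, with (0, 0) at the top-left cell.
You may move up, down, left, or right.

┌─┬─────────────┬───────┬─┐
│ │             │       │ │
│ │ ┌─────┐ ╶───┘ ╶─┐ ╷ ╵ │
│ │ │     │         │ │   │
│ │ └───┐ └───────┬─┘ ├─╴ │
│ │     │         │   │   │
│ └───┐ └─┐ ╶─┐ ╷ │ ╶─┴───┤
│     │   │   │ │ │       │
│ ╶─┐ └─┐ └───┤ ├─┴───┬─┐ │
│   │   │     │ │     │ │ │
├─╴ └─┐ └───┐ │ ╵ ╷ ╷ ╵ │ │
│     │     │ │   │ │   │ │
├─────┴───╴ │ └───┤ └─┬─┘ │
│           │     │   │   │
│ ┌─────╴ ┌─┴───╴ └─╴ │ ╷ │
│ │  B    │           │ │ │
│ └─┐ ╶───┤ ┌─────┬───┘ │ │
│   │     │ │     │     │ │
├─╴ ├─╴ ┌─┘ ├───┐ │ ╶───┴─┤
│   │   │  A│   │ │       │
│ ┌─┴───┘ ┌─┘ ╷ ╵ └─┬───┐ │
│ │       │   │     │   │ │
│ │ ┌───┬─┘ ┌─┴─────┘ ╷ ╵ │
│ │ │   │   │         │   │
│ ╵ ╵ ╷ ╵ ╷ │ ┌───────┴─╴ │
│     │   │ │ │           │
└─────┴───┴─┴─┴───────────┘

Finding path from (9, 5) to (7, 2):
Path: (9,5) → (9,4) → (10,4) → (10,3) → (10,2) → (10,1) → (11,1) → (12,1) → (12,0) → (11,0) → (10,0) → (9,0) → (9,1) → (8,1) → (8,0) → (7,0) → (6,0) → (6,1) → (6,2) → (6,3) → (6,4) → (7,4) → (7,3) → (7,2)
Distance: 23 steps

Solution:

┌─┬─────────────┬───────┬─┐
│ │             │       │ │
│ │ ┌─────┐ ╶───┘ ╶─┐ ╷ ╵ │
│ │ │     │         │ │   │
│ │ └───┐ └───────┬─┘ ├─╴ │
│ │     │         │   │   │
│ └───┐ └─┐ ╶─┐ ╷ │ ╶─┴───┤
│     │   │   │ │ │       │
│ ╶─┐ └─┐ └───┤ ├─┴───┬─┐ │
│   │   │     │ │     │ │ │
├─╴ └─┐ └───┐ │ ╵ ╷ ╷ ╵ │ │
│     │     │ │   │ │   │ │
├─────┴───╴ │ └───┤ └─┬─┘ │
│↱ → → → ↓  │     │   │   │
│ ┌─────╴ ┌─┴───╴ └─╴ │ ╷ │
│↑│  B ← ↲│           │ │ │
│ └─┐ ╶───┤ ┌─────┬───┘ │ │
│↑ ↰│     │ │     │     │ │
├─╴ ├─╴ ┌─┘ ├───┐ │ ╶───┴─┤
│↱ ↑│   │↓ A│   │ │       │
│ ┌─┴───┘ ┌─┘ ╷ ╵ └─┬───┐ │
│↑│↓ ← ← ↲│   │     │   │ │
│ │ ┌───┬─┘ ┌─┴─────┘ ╷ ╵ │
│↑│↓│   │   │         │   │
│ ╵ ╵ ╷ ╵ ╷ │ ┌───────┴─╴ │
│↑ ↲  │   │ │ │           │
└─────┴───┴─┴─┴───────────┘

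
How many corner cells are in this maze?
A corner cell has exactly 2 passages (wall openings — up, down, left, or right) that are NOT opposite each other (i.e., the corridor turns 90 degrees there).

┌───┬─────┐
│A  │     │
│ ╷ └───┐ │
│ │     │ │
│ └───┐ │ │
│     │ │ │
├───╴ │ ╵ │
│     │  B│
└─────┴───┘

Counting corner cells (2 non-opposite passages):
Total corners: 10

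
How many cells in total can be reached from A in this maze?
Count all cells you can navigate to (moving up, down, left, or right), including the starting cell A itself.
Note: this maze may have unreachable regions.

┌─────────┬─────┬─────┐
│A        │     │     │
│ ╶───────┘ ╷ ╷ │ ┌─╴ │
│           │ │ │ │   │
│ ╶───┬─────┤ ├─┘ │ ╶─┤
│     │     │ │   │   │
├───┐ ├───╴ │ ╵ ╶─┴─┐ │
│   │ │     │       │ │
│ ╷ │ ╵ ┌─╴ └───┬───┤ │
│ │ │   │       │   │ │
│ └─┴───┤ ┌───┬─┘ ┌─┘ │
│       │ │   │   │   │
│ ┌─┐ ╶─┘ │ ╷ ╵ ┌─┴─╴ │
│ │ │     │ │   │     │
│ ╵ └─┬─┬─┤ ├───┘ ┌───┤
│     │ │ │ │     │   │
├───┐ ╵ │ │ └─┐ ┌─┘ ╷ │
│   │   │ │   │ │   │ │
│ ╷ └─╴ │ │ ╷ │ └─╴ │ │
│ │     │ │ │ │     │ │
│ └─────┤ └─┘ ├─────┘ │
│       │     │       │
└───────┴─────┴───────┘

Using BFS/flood-fill to find all reachable cells from A:
Maze size: 11 × 11 = 121 total cells
20 cell(s) are walled off and cannot be reached from A.
Reachable cells: 101

Reachable region (· marks reachable cells):

┌─────────┬─────┬─────┐
│A · · · ·│· · ·│· · ·│
│ ╶───────┘ ╷ ╷ │ ┌─╴ │
│· · · · · ·│·│·│·│· ·│
│ ╶───┬─────┤ ├─┘ │ ╶─┤
│· · ·│· · ·│·│· ·│· ·│
├───┐ ├───╴ │ ╵ ╶─┴─┐ │
│· ·│·│· · ·│· · · ·│·│
│ ╷ │ ╵ ┌─╴ └───┬───┤ │
│·│·│· ·│· · · ·│   │·│
│ └─┴───┤ ┌───┬─┘ ┌─┘ │
│· · · ·│·│   │   │· ·│
│ ┌─┐ ╶─┘ │ ╷ ╵ ┌─┴─╴ │
│·│·│· · ·│ │   │· · ·│
│ ╵ └─┬─┬─┤ ├───┘ ┌───┤
│· · ·│·│ │ │· · ·│· ·│
├───┐ ╵ │ │ └─┐ ┌─┘ ╷ │
│· ·│· ·│ │   │·│· ·│·│
│ ╷ └─╴ │ │ ╷ │ └─╴ │ │
│·│· · ·│ │ │ │· · ·│·│
│ └─────┤ └─┘ ├─────┘ │
│· · · ·│     │· · · ·│
└───────┴─────┴───────┘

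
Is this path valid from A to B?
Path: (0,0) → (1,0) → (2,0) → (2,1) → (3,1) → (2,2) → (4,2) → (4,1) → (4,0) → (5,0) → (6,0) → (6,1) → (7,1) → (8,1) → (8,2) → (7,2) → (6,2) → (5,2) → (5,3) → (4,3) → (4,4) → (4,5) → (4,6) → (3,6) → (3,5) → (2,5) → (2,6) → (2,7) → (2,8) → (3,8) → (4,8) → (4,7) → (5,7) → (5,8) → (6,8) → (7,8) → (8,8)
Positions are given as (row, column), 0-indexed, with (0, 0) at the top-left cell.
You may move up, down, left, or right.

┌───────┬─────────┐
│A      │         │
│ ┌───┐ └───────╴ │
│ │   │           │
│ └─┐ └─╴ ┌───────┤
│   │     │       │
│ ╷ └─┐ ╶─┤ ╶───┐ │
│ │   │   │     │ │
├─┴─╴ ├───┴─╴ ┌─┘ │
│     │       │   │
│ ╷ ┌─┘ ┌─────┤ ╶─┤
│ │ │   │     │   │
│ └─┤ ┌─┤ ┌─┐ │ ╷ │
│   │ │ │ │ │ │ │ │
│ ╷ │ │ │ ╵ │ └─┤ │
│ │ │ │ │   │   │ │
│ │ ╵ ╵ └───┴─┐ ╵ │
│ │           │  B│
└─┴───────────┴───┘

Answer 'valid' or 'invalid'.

Checking path validity:
Result: Invalid move at step 5: cannot move from (3, 1) to (2, 2).

invalid

Correct solution:

┌───────┬─────────┐
│A      │         │
│ ┌───┐ └───────╴ │
│↓│   │           │
│ └─┐ └─╴ ┌───────┤
│↳ ↓│     │↱ → → ↓│
│ ╷ └─┐ ╶─┤ ╶───┐ │
│ │↳ ↓│   │↑ ↰  │↓│
├─┴─╴ ├───┴─╴ ┌─┘ │
│↓ ← ↲│↱ → → ↑│↓ ↲│
│ ╷ ┌─┘ ┌─────┤ ╶─┤
│↓│ │↱ ↑│     │↳ ↓│
│ └─┤ ┌─┤ ┌─┐ │ ╷ │
│↳ ↓│↑│ │ │ │ │ │↓│
│ ╷ │ │ │ ╵ │ └─┤ │
│ │↓│↑│ │   │   │↓│
│ │ ╵ ╵ └───┴─┐ ╵ │
│ │↳ ↑        │  B│
└─┴───────────┴───┘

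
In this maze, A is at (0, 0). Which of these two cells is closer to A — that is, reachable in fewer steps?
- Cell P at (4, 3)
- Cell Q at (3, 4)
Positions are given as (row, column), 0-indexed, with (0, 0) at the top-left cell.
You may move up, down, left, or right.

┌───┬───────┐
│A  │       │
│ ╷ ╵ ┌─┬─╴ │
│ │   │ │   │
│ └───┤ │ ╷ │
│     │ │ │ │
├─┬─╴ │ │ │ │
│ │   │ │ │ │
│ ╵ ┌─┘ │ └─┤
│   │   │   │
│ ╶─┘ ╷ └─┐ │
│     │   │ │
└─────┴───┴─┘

Shortest path A → P at (4, 3): 13 steps
Shortest path A → Q at (3, 4): 11 steps

Q is closer (11 steps vs 13 steps).

Path to P:

┌───┬───────┐
│A  │       │
│ ╷ ╵ ┌─┬─╴ │
│↓│   │ │   │
│ └───┤ │ ╷ │
│↳ → ↓│ │ │ │
├─┬─╴ │ │ │ │
│ │↓ ↲│ │ │ │
│ ╵ ┌─┘ │ └─┤
│↓ ↲│↱ P│   │
│ ╶─┘ ╷ └─┐ │
│↳ → ↑│   │ │
└─────┴───┴─┘

Path to Q:

┌───┬───────┐
│A ↓│↱ → → ↓│
│ ╷ ╵ ┌─┬─╴ │
│ │↳ ↑│ │↓ ↲│
│ └───┤ │ ╷ │
│     │ │↓│ │
├─┬─╴ │ │ │ │
│ │   │ │Q│ │
│ ╵ ┌─┘ │ └─┤
│   │   │   │
│ ╶─┘ ╷ └─┐ │
│     │   │ │
└─────┴───┴─┘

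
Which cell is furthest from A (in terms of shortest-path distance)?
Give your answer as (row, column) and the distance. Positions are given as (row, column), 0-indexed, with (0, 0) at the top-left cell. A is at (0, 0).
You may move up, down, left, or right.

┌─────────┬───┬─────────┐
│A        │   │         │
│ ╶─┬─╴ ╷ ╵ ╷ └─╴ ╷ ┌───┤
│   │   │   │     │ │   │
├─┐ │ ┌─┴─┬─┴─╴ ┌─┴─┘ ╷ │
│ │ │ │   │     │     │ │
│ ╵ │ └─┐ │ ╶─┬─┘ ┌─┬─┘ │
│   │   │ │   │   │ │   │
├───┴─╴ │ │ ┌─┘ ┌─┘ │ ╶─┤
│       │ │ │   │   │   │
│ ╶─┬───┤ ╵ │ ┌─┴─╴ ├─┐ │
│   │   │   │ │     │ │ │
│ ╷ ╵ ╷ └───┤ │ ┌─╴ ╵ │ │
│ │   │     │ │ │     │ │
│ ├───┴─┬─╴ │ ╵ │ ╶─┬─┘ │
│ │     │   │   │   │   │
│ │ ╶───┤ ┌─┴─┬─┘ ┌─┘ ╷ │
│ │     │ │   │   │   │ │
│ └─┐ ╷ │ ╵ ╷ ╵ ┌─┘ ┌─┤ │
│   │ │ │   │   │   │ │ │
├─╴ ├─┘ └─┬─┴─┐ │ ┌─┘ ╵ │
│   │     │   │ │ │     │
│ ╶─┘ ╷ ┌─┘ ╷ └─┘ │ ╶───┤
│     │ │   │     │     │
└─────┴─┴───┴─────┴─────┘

Computing BFS distances from A to all cells:
Furthest cell: (11, 4)
Distance: 73 steps

Path from A to the furthest cell:

┌─────────┬───┬─────────┐
│A → → ↓  │   │         │
│ ╶─┬─╴ ╷ ╵ ╷ └─╴ ╷ ┌───┤
│   │↓ ↲│   │     │ │↱ ↓│
├─┐ │ ┌─┴─┬─┴─╴ ┌─┴─┘ ╷ │
│ │ │↓│   │     │↱ → ↑│↓│
│ ╵ │ └─┐ │ ╶─┬─┘ ┌─┬─┘ │
│   │↳ ↓│ │   │↱ ↑│ │↓ ↲│
├───┴─╴ │ │ ┌─┘ ┌─┘ │ ╶─┤
│↓ ← ← ↲│ │ │↱ ↑│   │↳ ↓│
│ ╶─┬───┤ ╵ │ ┌─┴─╴ ├─┐ │
│↳ ↓│↱ ↓│   │↑│↓ ← ↰│ │↓│
│ ╷ ╵ ╷ └───┤ │ ┌─╴ ╵ │ │
│ │↳ ↑│↳ → ↓│↑│↓│↱ ↑  │↓│
│ ├───┴─┬─╴ │ ╵ │ ╶─┬─┘ │
│ │     │↓ ↲│↑ ↲│↑  │↓ ↲│
│ │ ╶───┤ ┌─┴─┬─┘ ┌─┘ ╷ │
│ │     │↓│↱ ↓│↱ ↑│↓ ↲│ │
│ └─┐ ╷ │ ╵ ╷ ╵ ┌─┘ ┌─┤ │
│   │ │ │↳ ↑│↳ ↑│↓ ↲│ │ │
├─╴ ├─┘ └─┬─┴─┐ │ ┌─┘ ╵ │
│   │     │↓ ↰│ │↓│     │
│ ╶─┘ ╷ ┌─┘ ╷ └─┘ │ ╶───┤
│     │ │B ↲│↑ ← ↲│     │
└─────┴─┴───┴─────┴─────┘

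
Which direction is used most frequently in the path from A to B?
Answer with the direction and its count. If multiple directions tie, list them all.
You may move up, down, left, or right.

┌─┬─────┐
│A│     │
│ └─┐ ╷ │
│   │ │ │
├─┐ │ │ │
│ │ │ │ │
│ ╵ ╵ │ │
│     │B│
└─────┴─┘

Directions: down, right, down, down, right, up, up, up, right, down, down, down
Counts: {'down': 6, 'right': 3, 'up': 3}
Most common: down (6 times)

Solution:

┌─┬─────┐
│A│  ↱ ↓│
│ └─┐ ╷ │
│↳ ↓│↑│↓│
├─┐ │ │ │
│ │↓│↑│↓│
│ ╵ ╵ │ │
│  ↳ ↑│B│
└─────┴─┘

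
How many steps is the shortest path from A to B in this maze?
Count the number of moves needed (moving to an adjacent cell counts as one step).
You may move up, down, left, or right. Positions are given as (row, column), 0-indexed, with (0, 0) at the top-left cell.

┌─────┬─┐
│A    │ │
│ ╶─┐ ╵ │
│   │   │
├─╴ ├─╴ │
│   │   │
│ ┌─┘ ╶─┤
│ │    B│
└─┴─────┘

Using BFS to find shortest path:
Start: (0, 0), End: (3, 3)
Path found:
(0,0) → (0,1) → (0,2) → (1,2) → (1,3) → (2,3) → (2,2) → (3,2) → (3,3)
Number of steps: 8

Solution:

┌─────┬─┐
│A → ↓│ │
│ ╶─┐ ╵ │
│   │↳ ↓│
├─╴ ├─╴ │
│   │↓ ↲│
│ ┌─┘ ╶─┤
│ │  ↳ B│
└─┴─────┘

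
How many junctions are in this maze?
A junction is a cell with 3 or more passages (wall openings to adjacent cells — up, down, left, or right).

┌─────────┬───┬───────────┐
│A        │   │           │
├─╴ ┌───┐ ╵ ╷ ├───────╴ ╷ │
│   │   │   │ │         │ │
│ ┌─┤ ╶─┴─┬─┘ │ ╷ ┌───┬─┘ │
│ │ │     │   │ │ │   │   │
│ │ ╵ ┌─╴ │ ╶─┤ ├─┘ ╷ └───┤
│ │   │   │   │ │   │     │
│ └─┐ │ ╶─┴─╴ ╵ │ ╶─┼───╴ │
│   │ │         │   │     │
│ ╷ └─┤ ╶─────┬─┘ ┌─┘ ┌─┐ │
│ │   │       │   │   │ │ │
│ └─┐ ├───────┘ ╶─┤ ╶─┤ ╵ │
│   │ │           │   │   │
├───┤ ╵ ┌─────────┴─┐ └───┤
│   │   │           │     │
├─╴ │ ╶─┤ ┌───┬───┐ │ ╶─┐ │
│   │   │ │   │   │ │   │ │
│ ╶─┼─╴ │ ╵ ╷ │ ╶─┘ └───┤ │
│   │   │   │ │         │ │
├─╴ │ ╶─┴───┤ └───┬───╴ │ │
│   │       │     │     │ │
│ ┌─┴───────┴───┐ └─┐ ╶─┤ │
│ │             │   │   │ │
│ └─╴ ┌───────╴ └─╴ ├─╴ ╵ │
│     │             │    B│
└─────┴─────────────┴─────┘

Checking each cell for number of passages:

Junctions found (3+ passages):
  (0, 1): 3 passages
  (0, 11): 3 passages
  (1, 8): 3 passages
  (2, 2): 3 passages
  (3, 2): 3 passages
  (4, 0): 3 passages
  (4, 3): 3 passages
  (4, 6): 3 passages
  (4, 8): 3 passages
  (4, 12): 3 passages
  (6, 7): 3 passages
  (7, 2): 3 passages
  (7, 10): 3 passages
  (9, 9): 3 passages
  (10, 10): 3 passages
  (11, 2): 3 passages
  (12, 7): 3 passages
  (12, 11): 3 passages
Total junctions: 18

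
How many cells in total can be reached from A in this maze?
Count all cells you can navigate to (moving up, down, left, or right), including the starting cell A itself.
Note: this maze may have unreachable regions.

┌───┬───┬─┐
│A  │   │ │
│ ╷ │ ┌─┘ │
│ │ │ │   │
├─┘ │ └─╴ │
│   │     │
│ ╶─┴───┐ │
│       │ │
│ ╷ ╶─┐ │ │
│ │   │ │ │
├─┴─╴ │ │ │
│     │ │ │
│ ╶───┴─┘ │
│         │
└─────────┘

Using BFS/flood-fill to find all reachable cells from A:
Maze size: 7 × 5 = 35 total cells
All cells are reachable — the maze is fully connected.
Reachable cells: 35

Reachable region (· marks reachable cells):

┌───┬───┬─┐
│A ·│· ·│·│
│ ╷ │ ┌─┘ │
│·│·│·│· ·│
├─┘ │ └─╴ │
│· ·│· · ·│
│ ╶─┴───┐ │
│· · · ·│·│
│ ╷ ╶─┐ │ │
│·│· ·│·│·│
├─┴─╴ │ │ │
│· · ·│·│·│
│ ╶───┴─┘ │
│· · · · ·│
└─────────┘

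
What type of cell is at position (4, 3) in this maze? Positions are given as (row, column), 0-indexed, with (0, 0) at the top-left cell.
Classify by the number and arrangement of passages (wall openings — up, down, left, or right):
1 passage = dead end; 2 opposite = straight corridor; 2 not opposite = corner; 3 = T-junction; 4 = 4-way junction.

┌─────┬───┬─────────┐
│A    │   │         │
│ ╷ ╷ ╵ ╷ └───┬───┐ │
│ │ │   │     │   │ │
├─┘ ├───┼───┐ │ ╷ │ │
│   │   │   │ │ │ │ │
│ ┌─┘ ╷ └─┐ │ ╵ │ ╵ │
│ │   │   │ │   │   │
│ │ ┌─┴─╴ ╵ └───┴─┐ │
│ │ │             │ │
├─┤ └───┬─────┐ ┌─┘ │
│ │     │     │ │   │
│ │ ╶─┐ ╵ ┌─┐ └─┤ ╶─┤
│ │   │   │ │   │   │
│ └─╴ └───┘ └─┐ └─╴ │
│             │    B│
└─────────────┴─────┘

Checking cell at (4, 3):
Number of passages: 2
Cell type: straight corridor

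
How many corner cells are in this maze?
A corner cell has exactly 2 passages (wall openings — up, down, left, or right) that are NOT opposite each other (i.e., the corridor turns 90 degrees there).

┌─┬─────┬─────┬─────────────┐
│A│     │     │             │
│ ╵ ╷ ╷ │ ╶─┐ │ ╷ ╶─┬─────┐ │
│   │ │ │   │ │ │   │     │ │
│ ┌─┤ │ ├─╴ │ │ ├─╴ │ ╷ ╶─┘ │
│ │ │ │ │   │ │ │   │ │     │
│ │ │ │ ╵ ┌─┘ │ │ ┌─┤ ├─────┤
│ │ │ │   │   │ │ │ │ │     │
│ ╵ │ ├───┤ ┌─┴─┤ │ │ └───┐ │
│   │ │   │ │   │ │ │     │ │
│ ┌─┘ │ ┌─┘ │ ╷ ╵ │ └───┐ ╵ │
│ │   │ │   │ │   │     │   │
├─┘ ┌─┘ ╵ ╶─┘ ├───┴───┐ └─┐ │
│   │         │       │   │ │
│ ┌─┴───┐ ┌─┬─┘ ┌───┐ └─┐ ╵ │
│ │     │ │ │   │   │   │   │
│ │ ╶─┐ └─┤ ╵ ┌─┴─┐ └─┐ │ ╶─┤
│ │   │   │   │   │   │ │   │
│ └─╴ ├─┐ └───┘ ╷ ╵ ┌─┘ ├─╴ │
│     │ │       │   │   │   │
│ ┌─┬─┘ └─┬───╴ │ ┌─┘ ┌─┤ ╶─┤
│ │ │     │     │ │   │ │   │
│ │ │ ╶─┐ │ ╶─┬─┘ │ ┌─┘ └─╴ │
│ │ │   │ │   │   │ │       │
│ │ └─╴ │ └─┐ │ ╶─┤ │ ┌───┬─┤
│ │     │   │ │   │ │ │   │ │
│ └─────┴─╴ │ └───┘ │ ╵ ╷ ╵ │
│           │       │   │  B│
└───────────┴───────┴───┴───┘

Counting corner cells (2 non-opposite passages):
Total corners: 101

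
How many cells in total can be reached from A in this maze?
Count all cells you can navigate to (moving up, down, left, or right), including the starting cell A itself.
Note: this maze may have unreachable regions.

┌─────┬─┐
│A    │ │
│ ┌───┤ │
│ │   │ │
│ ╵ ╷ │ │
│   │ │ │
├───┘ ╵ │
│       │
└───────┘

Using BFS/flood-fill to find all reachable cells from A:
Maze size: 4 × 4 = 16 total cells
All cells are reachable — the maze is fully connected.
Reachable cells: 16

Reachable region (· marks reachable cells):

┌─────┬─┐
│A · ·│·│
│ ┌───┤ │
│·│· ·│·│
│ ╵ ╷ │ │
│· ·│·│·│
├───┘ ╵ │
│· · · ·│
└───────┘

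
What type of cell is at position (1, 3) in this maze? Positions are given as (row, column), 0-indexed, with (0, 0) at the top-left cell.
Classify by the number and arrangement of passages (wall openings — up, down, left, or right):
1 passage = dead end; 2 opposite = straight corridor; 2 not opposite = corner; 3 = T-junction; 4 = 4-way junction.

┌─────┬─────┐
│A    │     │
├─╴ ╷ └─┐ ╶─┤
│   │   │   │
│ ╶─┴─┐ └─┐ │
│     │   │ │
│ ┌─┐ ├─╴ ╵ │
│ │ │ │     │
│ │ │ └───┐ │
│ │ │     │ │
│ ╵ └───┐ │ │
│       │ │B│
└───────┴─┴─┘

Checking cell at (1, 3):
Number of passages: 2
Cell type: corner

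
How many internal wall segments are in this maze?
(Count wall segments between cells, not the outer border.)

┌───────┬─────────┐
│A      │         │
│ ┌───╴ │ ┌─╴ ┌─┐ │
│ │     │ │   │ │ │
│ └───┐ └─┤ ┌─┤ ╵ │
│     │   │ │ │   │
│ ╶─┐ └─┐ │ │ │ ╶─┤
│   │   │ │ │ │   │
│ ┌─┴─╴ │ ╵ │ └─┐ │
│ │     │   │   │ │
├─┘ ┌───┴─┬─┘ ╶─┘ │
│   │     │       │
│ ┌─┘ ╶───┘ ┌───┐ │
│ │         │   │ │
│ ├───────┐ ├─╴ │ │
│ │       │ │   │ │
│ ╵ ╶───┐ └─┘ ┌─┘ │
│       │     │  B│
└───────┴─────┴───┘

Counting internal wall segments:
Total internal walls: 64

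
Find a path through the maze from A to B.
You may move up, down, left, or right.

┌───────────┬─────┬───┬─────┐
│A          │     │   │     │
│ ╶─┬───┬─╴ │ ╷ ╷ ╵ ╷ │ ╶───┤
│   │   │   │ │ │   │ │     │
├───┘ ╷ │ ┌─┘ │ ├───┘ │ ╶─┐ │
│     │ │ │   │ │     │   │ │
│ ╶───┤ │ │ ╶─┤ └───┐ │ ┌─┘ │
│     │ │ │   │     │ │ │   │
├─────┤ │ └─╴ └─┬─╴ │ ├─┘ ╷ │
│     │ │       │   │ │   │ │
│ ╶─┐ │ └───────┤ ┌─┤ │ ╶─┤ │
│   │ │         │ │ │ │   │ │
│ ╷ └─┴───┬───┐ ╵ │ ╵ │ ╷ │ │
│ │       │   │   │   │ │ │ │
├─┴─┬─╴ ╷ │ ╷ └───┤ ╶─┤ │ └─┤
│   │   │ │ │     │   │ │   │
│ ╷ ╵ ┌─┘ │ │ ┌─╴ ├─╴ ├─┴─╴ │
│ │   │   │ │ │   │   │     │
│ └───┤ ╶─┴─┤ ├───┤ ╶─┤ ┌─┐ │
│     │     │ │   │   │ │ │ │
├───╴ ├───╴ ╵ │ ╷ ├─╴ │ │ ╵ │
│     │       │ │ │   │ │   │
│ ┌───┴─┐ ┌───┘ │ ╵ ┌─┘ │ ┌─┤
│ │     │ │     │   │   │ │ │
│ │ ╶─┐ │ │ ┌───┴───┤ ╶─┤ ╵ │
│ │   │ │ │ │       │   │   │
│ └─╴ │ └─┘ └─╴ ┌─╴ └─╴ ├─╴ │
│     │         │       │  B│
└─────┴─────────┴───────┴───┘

Finding the shortest path through the maze:
Path length: 74 steps
Directions: right → right → right → right → right → down → left → down → down → down → right → right → up → left → up → right → up → up → right → right → down → right → up → right → down → down → down → down → down → down → left → down → right → down → left → down → right → down → left → down → left → up → up → left → down → down → left → left → down → down → right → right → up → right → right → down → right → right → up → left → up → right → up → up → up → right → right → down → down → left → down → down → right → down

Solution:

┌───────────┬─────┬───┬─────┐
│A → → → → ↓│↱ → ↓│↱ ↓│     │
│ ╶─┬───┬─╴ │ ╷ ╷ ╵ ╷ │ ╶───┤
│   │   │↓ ↲│↑│ │↳ ↑│↓│     │
├───┘ ╷ │ ┌─┘ │ ├───┘ │ ╶─┐ │
│     │ │↓│↱ ↑│ │    ↓│   │ │
│ ╶───┤ │ │ ╶─┤ └───┐ │ ┌─┘ │
│     │ │↓│↑ ↰│     │↓│ │   │
├─────┤ │ └─╴ └─┬─╴ │ ├─┘ ╷ │
│     │ │↳ → ↑  │   │↓│   │ │
│ ╶─┐ │ └───────┤ ┌─┤ │ ╶─┤ │
│   │ │         │ │ │↓│   │ │
│ ╷ └─┴───┬───┐ ╵ │ ╵ │ ╷ │ │
│ │       │   │   │↓ ↲│ │ │ │
├─┴─┬─╴ ╷ │ ╷ └───┤ ╶─┤ │ └─┤
│   │   │ │ │     │↳ ↓│ │   │
│ ╷ ╵ ┌─┘ │ │ ┌─╴ ├─╴ ├─┴─╴ │
│ │   │   │ │ │   │↓ ↲│↱ → ↓│
│ └───┤ ╶─┴─┤ ├───┤ ╶─┤ ┌─┐ │
│     │     │ │↓ ↰│↳ ↓│↑│ │↓│
├───╴ ├───╴ ╵ │ ╷ ├─╴ │ │ ╵ │
│     │       │↓│↑│↓ ↲│↑│↓ ↲│
│ ┌───┴─┐ ┌───┘ │ ╵ ┌─┘ │ ┌─┤
│ │     │ │↓ ← ↲│↑ ↲│↱ ↑│↓│ │
│ │ ╶─┐ │ │ ┌───┴───┤ ╶─┤ ╵ │
│ │   │ │ │↓│  ↱ → ↓│↑ ↰│↳ ↓│
│ └─╴ │ └─┘ └─╴ ┌─╴ └─╴ ├─╴ │
│     │    ↳ → ↑│  ↳ → ↑│  B│
└─────┴─────────┴───────┴───┘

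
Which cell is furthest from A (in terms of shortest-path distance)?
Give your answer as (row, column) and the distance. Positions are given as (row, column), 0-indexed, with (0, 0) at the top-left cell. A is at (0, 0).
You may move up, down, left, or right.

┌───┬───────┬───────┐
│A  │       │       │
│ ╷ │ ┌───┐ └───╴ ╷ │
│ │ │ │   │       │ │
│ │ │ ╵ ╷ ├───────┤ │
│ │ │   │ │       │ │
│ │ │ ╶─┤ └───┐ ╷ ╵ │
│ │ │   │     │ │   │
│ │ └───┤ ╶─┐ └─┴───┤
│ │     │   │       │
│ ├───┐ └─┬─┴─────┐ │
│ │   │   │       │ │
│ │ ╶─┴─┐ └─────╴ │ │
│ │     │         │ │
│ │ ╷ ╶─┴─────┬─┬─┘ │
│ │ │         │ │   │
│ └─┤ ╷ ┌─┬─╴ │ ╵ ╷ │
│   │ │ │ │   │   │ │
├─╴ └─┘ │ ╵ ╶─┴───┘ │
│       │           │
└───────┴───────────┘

Computing BFS distances from A to all cells:
Furthest cell: (2, 5)
Distance: 59 steps

Path from A to the furthest cell:

┌───┬───────┬───────┐
│A  │↱ → → ↓│    ↱ ↓│
│ ╷ │ ┌───┐ └───╴ ╷ │
│↓│ │↑│↓ ↰│↳ → → ↑│↓│
│ │ │ ╵ ╷ ├───────┤ │
│↓│ │↑ ↲│↑│B ← ← ↰│↓│
│ │ │ ╶─┤ └───┐ ╷ ╵ │
│↓│ │   │↑ ← ↰│ │↑ ↲│
│ │ └───┤ ╶─┐ └─┴───┤
│↓│     │   │↑ ← ← ↰│
│ ├───┐ └─┬─┴─────┐ │
│↓│   │   │       │↑│
│ │ ╶─┴─┐ └─────╴ │ │
│↓│     │         │↑│
│ │ ╷ ╶─┴─────┬─┬─┘ │
│↓│ │  ↱ → → ↓│ │  ↑│
│ └─┤ ╷ ┌─┬─╴ │ ╵ ╷ │
│↳ ↓│ │↑│ │↓ ↲│   │↑│
├─╴ └─┘ │ ╵ ╶─┴───┘ │
│  ↳ → ↑│  ↳ → → → ↑│
└───────┴───────────┘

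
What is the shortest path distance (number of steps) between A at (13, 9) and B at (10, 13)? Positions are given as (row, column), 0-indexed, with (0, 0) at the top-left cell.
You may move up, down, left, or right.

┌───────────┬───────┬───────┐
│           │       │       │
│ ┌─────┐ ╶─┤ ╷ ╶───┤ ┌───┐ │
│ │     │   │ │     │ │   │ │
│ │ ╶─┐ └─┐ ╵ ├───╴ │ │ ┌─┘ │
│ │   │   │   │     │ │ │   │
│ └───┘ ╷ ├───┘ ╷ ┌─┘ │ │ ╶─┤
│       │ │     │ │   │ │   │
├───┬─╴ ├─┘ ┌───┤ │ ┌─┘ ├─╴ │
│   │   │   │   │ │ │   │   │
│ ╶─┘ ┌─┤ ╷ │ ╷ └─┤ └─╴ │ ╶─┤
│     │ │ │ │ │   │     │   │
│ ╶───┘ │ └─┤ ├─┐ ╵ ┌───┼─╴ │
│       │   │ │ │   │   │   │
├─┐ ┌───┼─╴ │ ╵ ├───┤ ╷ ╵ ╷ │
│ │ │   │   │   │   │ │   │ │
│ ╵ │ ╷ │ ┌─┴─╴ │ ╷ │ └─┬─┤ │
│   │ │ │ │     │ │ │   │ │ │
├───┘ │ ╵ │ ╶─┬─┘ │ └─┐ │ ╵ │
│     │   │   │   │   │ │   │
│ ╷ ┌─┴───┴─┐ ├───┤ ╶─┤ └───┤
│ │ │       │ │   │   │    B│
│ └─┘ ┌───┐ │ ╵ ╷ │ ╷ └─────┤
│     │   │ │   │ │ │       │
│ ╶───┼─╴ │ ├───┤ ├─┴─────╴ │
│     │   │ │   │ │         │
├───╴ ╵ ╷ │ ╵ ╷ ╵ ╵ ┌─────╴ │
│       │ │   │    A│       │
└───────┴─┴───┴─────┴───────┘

Finding path from (13, 9) to (10, 13):
Path: (13,9) → (13,8) → (12,8) → (11,8) → (10,8) → (10,7) → (11,7) → (11,6) → (10,6) → (9,6) → (9,5) → (8,5) → (8,6) → (8,7) → (7,7) → (7,6) → (6,6) → (5,6) → (4,6) → (4,7) → (5,7) → (5,8) → (6,8) → (6,9) → (5,9) → (4,9) → (3,9) → (3,10) → (2,10) → (1,10) → (0,10) → (0,11) → (0,12) → (0,13) → (1,13) → (2,13) → (2,12) → (3,12) → (3,13) → (4,13) → (4,12) → (5,12) → (5,13) → (6,13) → (6,12) → (7,12) → (7,11) → (6,11) → (6,10) → (7,10) → (8,10) → (8,11) → (9,11) → (10,11) → (10,12) → (10,13)
Distance: 55 steps

Solution:

┌───────────┬───────┬───────┐
│           │       │↱ → → ↓│
│ ┌─────┐ ╶─┤ ╷ ╶───┤ ┌───┐ │
│ │     │   │ │     │↑│   │↓│
│ │ ╶─┐ └─┐ ╵ ├───╴ │ │ ┌─┘ │
│ │   │   │   │     │↑│ │↓ ↲│
│ └───┘ ╷ ├───┘ ╷ ┌─┘ │ │ ╶─┤
│       │ │     │ │↱ ↑│ │↳ ↓│
├───┬─╴ ├─┘ ┌───┤ │ ┌─┘ ├─╴ │
│   │   │   │↱ ↓│ │↑│   │↓ ↲│
│ ╶─┘ ┌─┤ ╷ │ ╷ └─┤ └─╴ │ ╶─┤
│     │ │ │ │↑│↳ ↓│↑    │↳ ↓│
│ ╶───┘ │ └─┤ ├─┐ ╵ ┌───┼─╴ │
│       │   │↑│ │↳ ↑│↓ ↰│↓ ↲│
├─┐ ┌───┼─╴ │ ╵ ├───┤ ╷ ╵ ╷ │
│ │ │   │   │↑ ↰│   │↓│↑ ↲│ │
│ ╵ │ ╷ │ ┌─┴─╴ │ ╷ │ └─┬─┤ │
│   │ │ │ │↱ → ↑│ │ │↳ ↓│ │ │
├───┘ │ ╵ │ ╶─┬─┘ │ └─┐ │ ╵ │
│     │   │↑ ↰│   │   │↓│   │
│ ╷ ┌─┴───┴─┐ ├───┤ ╶─┤ └───┤
│ │ │       │↑│↓ ↰│   │↳ → B│
│ └─┘ ┌───┐ │ ╵ ╷ │ ╷ └─────┤
│     │   │ │↑ ↲│↑│ │       │
│ ╶───┼─╴ │ ├───┤ ├─┴─────╴ │
│     │   │ │   │↑│         │
├───╴ ╵ ╷ │ ╵ ╷ ╵ ╵ ┌─────╴ │
│       │ │   │  ↑ A│       │
└───────┴─┴───┴─────┴───────┘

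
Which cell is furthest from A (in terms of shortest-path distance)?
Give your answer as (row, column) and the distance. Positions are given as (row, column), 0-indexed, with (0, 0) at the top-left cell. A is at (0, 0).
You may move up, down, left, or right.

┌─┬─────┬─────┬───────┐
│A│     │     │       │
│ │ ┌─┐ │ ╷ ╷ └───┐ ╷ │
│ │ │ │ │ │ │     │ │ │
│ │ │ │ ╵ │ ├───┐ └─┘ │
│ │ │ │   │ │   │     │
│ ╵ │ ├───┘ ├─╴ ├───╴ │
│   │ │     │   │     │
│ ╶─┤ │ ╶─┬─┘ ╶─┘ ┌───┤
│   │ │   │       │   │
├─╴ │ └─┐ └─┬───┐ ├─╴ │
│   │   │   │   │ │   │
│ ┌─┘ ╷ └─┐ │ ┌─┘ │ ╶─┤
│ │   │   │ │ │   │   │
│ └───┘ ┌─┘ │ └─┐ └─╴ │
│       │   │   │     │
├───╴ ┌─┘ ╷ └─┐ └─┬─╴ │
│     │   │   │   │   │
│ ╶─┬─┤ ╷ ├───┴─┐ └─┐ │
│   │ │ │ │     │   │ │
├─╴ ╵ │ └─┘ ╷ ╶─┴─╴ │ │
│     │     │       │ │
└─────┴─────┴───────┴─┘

Computing BFS distances from A to all cells:
Furthest cell: (5, 7)
Distance: 48 steps

Path from A to the furthest cell:

┌─┬─────┬─────┬───────┐
│A│↱ → ↓│↱ ↓  │       │
│ │ ┌─┐ │ ╷ ╷ └───┐ ╷ │
│↓│↑│ │↓│↑│↓│     │ │ │
│ │ │ │ ╵ │ ├───┐ └─┘ │
│↓│↑│ │↳ ↑│↓│   │     │
│ ╵ │ ├───┘ ├─╴ ├───╴ │
│↳ ↑│ │↓ ← ↲│   │     │
│ ╶─┤ │ ╶─┬─┘ ╶─┘ ┌───┤
│   │ │↳ ↓│       │   │
├─╴ │ └─┐ └─┬───┐ ├─╴ │
│   │   │↳ ↓│↱ B│ │   │
│ ┌─┘ ╷ └─┐ │ ┌─┘ │ ╶─┤
│ │   │   │↓│↑│   │   │
│ └───┘ ┌─┘ │ └─┐ └─╴ │
│       │↓ ↲│↑ ↰│     │
├───╴ ┌─┘ ╷ └─┐ └─┬─╴ │
│     │↓ ↲│   │↑ ↰│   │
│ ╶─┬─┤ ╷ ├───┴─┐ └─┐ │
│   │ │↓│ │↱ ↓  │↑ ↰│ │
├─╴ ╵ │ └─┘ ╷ ╶─┴─╴ │ │
│     │↳ → ↑│↳ → → ↑│ │
└─────┴─────┴───────┴─┘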